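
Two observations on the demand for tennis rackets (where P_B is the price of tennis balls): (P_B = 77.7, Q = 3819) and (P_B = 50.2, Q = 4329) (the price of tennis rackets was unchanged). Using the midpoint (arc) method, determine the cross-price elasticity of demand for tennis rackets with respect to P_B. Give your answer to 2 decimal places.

ΔQ_A = 4329 − 3819 = 510; ΔP_B = 50.2 − 77.7 = -27.5.
Midpoints: Q̄_A = 4074.0, P̄_B = 63.95.
ε = (ΔQ_A/Q̄_A)/(ΔP_B/P̄_B) = (510/4074.0)/(-27.5/63.95) ≈ -0.29.
ε < 0: tennis rackets and tennis balls are complements.

-0.29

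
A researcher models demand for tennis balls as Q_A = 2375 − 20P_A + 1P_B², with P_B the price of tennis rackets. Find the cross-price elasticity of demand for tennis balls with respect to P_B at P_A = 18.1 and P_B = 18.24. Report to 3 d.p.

0.284

At P_A = 18.1 and P_B = 18.24: Q_A = 2345.698.
∂Q_A/∂P_B = 2P_B = 2(18.24) = 36.4800.
ε = (∂Q_A/∂P_B)(P_B/Q_A) = 36.4800 × (18.24/2345.698) ≈ 0.284.
ε > 0: substitutes.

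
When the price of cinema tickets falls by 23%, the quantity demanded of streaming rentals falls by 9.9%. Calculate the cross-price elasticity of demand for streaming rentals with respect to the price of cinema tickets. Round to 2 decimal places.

0.43

ε = (%ΔQ of streaming rentals) / (%ΔP of cinema tickets) = (-9.9%) / (-23%) ≈ 0.43.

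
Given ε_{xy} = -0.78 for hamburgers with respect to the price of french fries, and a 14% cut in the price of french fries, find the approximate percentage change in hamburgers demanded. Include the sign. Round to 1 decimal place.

10.9%

%ΔQ ≈ ε × %ΔP of french fries = -0.78 × (-14%) = 10.9%.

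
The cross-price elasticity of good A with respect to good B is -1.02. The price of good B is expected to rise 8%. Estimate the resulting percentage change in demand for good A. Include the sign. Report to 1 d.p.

-8.2%

%ΔQ ≈ ε × %ΔP of good B = -1.02 × (8%) = -8.2%.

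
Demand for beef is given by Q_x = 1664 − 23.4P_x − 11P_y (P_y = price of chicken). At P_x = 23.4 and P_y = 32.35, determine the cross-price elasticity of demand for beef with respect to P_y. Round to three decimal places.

-0.468

At P_x = 23.4 and P_y = 32.35: Q_x = 760.59.
∂Q_x/∂P_y = -11.
ε = (∂Q_x/∂P_y)(P_y/Q_x) = -11 × (32.35/760.59) ≈ -0.468.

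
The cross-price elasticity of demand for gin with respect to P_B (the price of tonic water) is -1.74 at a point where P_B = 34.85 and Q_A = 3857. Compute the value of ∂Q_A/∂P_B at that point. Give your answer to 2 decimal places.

-192.57

ε = (∂Q_A/∂P_B)·(P_B/Q_A) ⇒ ∂Q_A/∂P_B = ε·Q_A/P_B = -1.74 × 3857/34.85 ≈ -192.57.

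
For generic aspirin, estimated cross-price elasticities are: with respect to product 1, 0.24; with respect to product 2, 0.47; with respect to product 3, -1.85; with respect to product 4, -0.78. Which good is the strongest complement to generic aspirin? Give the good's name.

product 3

Complements have ε < 0. The most negative value is -1.85 (product 3).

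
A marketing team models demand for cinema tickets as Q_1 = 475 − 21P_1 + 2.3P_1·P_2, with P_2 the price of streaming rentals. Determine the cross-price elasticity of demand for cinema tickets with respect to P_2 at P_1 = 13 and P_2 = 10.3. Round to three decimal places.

0.604

At P_1 = 13 and P_2 = 10.3: Q_1 = 509.97.
∂Q_1/∂P_2 = 2.3P_1 = 2.3(13) = 29.9000.
ε = (∂Q_1/∂P_2)(P_2/Q_1) = 29.9000 × (10.3/509.97) ≈ 0.604.
ε > 0: substitutes.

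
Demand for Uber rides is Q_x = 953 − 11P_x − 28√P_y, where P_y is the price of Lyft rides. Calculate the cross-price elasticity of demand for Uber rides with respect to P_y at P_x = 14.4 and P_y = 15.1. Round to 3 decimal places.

At P_x = 14.4 and P_y = 15.1: Q_x = 685.796.
∂Q_x/∂P_y = -28/(2√P_y) = -28/(2√15.1) = -3.6028.
ε = (∂Q_x/∂P_y)(P_y/Q_x) = -3.6028 × (15.1/685.796) ≈ -0.079.
ε < 0: complements.

-0.079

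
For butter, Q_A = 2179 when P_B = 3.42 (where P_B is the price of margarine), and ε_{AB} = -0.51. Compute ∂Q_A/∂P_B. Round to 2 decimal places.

ε = (∂Q_A/∂P_B)·(P_B/Q_A) ⇒ ∂Q_A/∂P_B = ε·Q_A/P_B = -0.51 × 2179/3.42 ≈ -324.94.

-324.94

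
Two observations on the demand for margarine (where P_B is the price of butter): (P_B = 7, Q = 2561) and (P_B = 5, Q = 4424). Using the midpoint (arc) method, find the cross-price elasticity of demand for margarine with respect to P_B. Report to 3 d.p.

ΔQ_A = 4424 − 2561 = 1863; ΔP_B = 5 − 7 = -2.
Midpoints: Q̄_A = 3492.5, P̄_B = 6.00.
ε = (ΔQ_A/Q̄_A)/(ΔP_B/P̄_B) = (1863/3492.5)/(-2/6.00) ≈ -1.600.
ε < 0: margarine and butter are complements.

-1.600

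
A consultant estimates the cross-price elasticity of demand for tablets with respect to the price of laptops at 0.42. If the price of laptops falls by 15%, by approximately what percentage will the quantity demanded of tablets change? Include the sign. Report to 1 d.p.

-6.3%

%ΔQ ≈ ε × %ΔP of laptops = 0.42 × (-15%) = -6.3%.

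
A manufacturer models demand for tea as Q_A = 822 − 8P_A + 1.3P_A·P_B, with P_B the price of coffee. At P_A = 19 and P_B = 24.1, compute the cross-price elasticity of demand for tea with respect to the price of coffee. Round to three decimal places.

At P_A = 19 and P_B = 24.1: Q_A = 1265.27.
∂Q_A/∂P_B = 1.3P_A = 1.3(19) = 24.7000.
ε = (∂Q_A/∂P_B)(P_B/Q_A) = 24.7000 × (24.1/1265.27) ≈ 0.470.
ε > 0: substitutes.

0.470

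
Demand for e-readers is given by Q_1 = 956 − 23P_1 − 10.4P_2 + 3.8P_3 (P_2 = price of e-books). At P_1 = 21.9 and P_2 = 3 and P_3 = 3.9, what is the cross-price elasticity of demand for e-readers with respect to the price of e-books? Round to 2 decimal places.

-0.07

At P_1 = 21.9 and P_2 = 3 and P_3 = 3.9: Q_1 = 435.92.
∂Q_1/∂P_2 = -10.4.
ε = (∂Q_1/∂P_2)(P_2/Q_1) = -10.4 × (3/435.92) ≈ -0.07.
Since ε < 0, e-readers and e-books are complements.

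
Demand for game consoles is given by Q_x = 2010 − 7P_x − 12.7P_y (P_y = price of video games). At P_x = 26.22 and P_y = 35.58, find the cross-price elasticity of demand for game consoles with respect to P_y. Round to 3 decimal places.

-0.329

At P_x = 26.22 and P_y = 35.58: Q_x = 1374.594.
∂Q_x/∂P_y = -12.7.
ε = (∂Q_x/∂P_y)(P_y/Q_x) = -12.7 × (35.58/1374.594) ≈ -0.329.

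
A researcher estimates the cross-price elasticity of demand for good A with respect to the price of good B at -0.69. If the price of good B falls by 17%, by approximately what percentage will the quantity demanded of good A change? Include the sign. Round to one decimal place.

%ΔQ ≈ ε × %ΔP of good B = -0.69 × (-17%) = 11.7%.

11.7%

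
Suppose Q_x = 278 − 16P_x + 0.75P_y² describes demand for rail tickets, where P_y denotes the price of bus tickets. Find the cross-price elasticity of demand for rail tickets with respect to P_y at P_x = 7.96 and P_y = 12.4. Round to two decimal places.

At P_x = 7.96 and P_y = 12.4: Q_x = 265.96.
∂Q_x/∂P_y = 1.5P_y = 1.5(12.4) = 18.6000.
ε = (∂Q_x/∂P_y)(P_y/Q_x) = 18.6000 × (12.4/265.96) ≈ 0.87.

0.87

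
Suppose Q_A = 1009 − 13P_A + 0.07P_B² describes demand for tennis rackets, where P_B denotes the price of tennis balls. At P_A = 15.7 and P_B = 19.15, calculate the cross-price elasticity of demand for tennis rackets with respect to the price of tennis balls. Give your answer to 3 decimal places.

0.062

At P_A = 15.7 and P_B = 19.15: Q_A = 830.571.
∂Q_A/∂P_B = 0.14P_B = 0.14(19.15) = 2.6810.
ε = (∂Q_A/∂P_B)(P_B/Q_A) = 2.6810 × (19.15/830.571) ≈ 0.062.
ε > 0: substitutes.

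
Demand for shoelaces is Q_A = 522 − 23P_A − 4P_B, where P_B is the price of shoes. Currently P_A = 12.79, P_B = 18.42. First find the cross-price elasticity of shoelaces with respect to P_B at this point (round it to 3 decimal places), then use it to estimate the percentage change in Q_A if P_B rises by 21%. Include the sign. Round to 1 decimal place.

At P_A = 12.79, P_B = 18.42: Q_A = 154.15.
∂Q_A/∂P_B = -4.
ε = (∂Q_A/∂P_B)(P_B/Q_A) = -4.0000 × 18.42/154.15 ≈ -0.478.
%ΔQ_A ≈ ε × %ΔP_B = -0.478 × (21%) = -10.0%.

-10.0%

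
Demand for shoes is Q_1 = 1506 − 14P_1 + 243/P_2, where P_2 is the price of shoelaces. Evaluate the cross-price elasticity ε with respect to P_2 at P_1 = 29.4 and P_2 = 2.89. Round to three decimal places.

-0.071

At P_1 = 29.4 and P_2 = 2.89: Q_1 = 1178.483.
∂Q_1/∂P_2 = −243/P_2² = -29.0945.
ε = (∂Q_1/∂P_2)(P_2/Q_1) = -29.0945 × (2.89/1178.483) ≈ -0.071.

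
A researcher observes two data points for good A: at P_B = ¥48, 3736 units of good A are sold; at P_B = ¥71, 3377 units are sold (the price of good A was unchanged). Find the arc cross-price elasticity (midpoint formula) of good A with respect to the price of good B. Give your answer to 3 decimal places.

ΔQ_A = 3377 − 3736 = -359; ΔP_B = 71 − 48 = 23.
Midpoints: Q̄_A = 3556.5, P̄_B = 59.50.
ε = (ΔQ_A/Q̄_A)/(ΔP_B/P̄_B) = (-359/3556.5)/(23/59.50) ≈ -0.261.
ε < 0: good A and good B are complements.

-0.261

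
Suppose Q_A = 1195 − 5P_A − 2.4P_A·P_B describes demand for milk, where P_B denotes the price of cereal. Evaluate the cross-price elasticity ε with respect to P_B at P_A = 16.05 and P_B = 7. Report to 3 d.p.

At P_A = 16.05 and P_B = 7: Q_A = 845.11.
∂Q_A/∂P_B = -2.4P_A = -2.4(16.05) = -38.5200.
ε = (∂Q_A/∂P_B)(P_B/Q_A) = -38.5200 × (7/845.11) ≈ -0.319.
ε < 0: complements.

-0.319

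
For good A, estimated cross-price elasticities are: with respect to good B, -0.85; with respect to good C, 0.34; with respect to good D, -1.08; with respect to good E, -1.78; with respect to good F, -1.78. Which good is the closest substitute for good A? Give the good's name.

Substitutes have ε > 0. Among the positive values, 0.34 (good C) is largest.

good C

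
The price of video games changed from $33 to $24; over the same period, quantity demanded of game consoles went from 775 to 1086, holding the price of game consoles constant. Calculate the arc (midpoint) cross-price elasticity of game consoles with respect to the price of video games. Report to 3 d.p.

ΔQ_A = 1086 − 775 = 311; ΔP_B = 24 − 33 = -9.
Midpoints: Q̄_A = 930.5, P̄_B = 28.50.
ε = (ΔQ_A/Q̄_A)/(ΔP_B/P̄_B) = (311/930.5)/(-9/28.50) ≈ -1.058.

-1.058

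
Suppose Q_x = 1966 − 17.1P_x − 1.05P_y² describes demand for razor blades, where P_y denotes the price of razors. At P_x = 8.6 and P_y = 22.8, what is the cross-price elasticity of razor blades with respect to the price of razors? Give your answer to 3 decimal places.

At P_x = 8.6 and P_y = 22.8: Q_x = 1273.108.
∂Q_x/∂P_y = -2.1P_y = -2.1(22.8) = -47.8800.
ε = (∂Q_x/∂P_y)(P_y/Q_x) = -47.8800 × (22.8/1273.108) ≈ -0.857.
ε < 0: complements.

-0.857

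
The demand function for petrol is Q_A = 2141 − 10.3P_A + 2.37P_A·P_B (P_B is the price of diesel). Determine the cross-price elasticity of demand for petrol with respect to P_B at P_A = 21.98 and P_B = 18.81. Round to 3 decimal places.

0.339

At P_A = 21.98 and P_B = 18.81: Q_A = 2894.468.
∂Q_A/∂P_B = 2.37P_A = 2.37(21.98) = 52.0926.
ε = (∂Q_A/∂P_B)(P_B/Q_A) = 52.0926 × (18.81/2894.468) ≈ 0.339.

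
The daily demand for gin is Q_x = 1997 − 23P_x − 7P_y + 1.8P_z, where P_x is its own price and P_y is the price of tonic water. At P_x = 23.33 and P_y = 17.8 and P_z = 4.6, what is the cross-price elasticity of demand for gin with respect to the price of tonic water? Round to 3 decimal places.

At P_x = 23.33 and P_y = 17.8 and P_z = 4.6: Q_x = 1344.09.
∂Q_x/∂P_y = -7.
ε = (∂Q_x/∂P_y)(P_y/Q_x) = -7 × (17.8/1344.09) ≈ -0.093.
Since ε < 0, gin and tonic water are complements.

-0.093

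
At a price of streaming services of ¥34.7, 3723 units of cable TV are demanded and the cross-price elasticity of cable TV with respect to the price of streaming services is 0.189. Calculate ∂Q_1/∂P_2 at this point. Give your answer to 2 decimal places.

20.28

ε = (∂Q_1/∂P_2)·(P_2/Q_1) ⇒ ∂Q_1/∂P_2 = ε·Q_1/P_2 = 0.189 × 3723/34.7 ≈ 20.28.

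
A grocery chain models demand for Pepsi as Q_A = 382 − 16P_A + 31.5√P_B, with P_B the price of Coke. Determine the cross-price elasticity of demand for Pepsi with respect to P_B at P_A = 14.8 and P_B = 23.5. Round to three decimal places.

0.256

At P_A = 14.8 and P_B = 23.5: Q_A = 297.902.
∂Q_A/∂P_B = 31.5/(2√P_B) = 31.5/(2√23.5) = 3.2490.
ε = (∂Q_A/∂P_B)(P_B/Q_A) = 3.2490 × (23.5/297.902) ≈ 0.256.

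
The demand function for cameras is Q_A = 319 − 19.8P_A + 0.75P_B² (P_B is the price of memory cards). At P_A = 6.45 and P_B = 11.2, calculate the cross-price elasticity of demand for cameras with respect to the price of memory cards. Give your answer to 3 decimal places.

At P_A = 6.45 and P_B = 11.2: Q_A = 285.37.
∂Q_A/∂P_B = 1.5P_B = 1.5(11.2) = 16.8000.
ε = (∂Q_A/∂P_B)(P_B/Q_A) = 16.8000 × (11.2/285.37) ≈ 0.659.
ε > 0: substitutes.

0.659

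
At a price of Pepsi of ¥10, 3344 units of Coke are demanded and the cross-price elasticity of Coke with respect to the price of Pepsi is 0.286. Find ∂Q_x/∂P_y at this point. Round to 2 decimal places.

95.64

ε = (∂Q_x/∂P_y)·(P_y/Q_x) ⇒ ∂Q_x/∂P_y = ε·Q_x/P_y = 0.286 × 3344/10 ≈ 95.64.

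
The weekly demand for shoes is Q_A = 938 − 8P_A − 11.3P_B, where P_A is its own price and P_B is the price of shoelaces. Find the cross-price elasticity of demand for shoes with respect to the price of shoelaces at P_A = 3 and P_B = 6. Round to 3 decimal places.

-0.080

At P_A = 3 and P_B = 6: Q_A = 846.2.
∂Q_A/∂P_B = -11.3.
ε = (∂Q_A/∂P_B)(P_B/Q_A) = -11.3 × (6/846.2) ≈ -0.080.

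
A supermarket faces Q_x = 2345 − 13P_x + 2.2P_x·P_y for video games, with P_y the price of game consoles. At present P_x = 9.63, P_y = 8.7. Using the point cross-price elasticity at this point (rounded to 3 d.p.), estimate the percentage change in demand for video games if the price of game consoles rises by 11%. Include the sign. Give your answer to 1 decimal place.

0.8%

At P_x = 9.63, P_y = 8.7: Q_x = 2404.128.
∂Q_x/∂P_y = 2.2P_x = 21.1860.
ε = (∂Q_x/∂P_y)(P_y/Q_x) = 21.1860 × 8.7/2404.128 ≈ 0.077.
%ΔQ_x ≈ ε × %ΔP_y = 0.077 × (11%) = 0.8%.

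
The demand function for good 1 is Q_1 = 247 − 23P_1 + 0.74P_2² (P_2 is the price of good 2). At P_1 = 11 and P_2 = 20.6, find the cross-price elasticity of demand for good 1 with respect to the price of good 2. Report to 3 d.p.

At P_1 = 11 and P_2 = 20.6: Q_1 = 308.026.
∂Q_1/∂P_2 = 1.48P_2 = 1.48(20.6) = 30.4880.
ε = (∂Q_1/∂P_2)(P_2/Q_1) = 30.4880 × (20.6/308.026) ≈ 2.039.
ε > 0: substitutes.

2.039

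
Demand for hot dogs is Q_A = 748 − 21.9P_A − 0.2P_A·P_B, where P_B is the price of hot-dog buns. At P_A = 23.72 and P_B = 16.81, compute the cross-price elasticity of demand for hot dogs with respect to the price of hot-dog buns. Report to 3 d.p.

At P_A = 23.72 and P_B = 16.81: Q_A = 148.785.
∂Q_A/∂P_B = -0.2P_A = -0.2(23.72) = -4.7440.
ε = (∂Q_A/∂P_B)(P_B/Q_A) = -4.7440 × (16.81/148.785) ≈ -0.536.

-0.536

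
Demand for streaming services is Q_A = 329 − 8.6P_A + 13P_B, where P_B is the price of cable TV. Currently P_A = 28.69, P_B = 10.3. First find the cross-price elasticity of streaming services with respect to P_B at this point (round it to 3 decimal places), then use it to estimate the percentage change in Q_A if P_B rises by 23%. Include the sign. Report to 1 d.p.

14.2%

At P_A = 28.69, P_B = 10.3: Q_A = 216.166.
∂Q_A/∂P_B = 13.
ε = (∂Q_A/∂P_B)(P_B/Q_A) = 13.0000 × 10.3/216.166 ≈ 0.619.
%ΔQ_A ≈ ε × %ΔP_B = 0.619 × (23%) = 14.2%.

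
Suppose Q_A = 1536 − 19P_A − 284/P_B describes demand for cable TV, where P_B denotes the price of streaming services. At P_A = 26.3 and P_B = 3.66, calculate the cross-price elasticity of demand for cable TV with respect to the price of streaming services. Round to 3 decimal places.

0.081

At P_A = 26.3 and P_B = 3.66: Q_A = 958.704.
∂Q_A/∂P_B = 284/P_B² = 21.2010.
ε = (∂Q_A/∂P_B)(P_B/Q_A) = 21.2010 × (3.66/958.704) ≈ 0.081.
ε > 0: substitutes.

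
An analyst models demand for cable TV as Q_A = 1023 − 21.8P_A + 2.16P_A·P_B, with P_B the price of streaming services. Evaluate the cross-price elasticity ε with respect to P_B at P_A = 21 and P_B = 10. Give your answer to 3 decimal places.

At P_A = 21 and P_B = 10: Q_A = 1018.8.
∂Q_A/∂P_B = 2.16P_A = 2.16(21) = 45.3600.
ε = (∂Q_A/∂P_B)(P_B/Q_A) = 45.3600 × (10/1018.8) ≈ 0.445.
ε > 0: substitutes.

0.445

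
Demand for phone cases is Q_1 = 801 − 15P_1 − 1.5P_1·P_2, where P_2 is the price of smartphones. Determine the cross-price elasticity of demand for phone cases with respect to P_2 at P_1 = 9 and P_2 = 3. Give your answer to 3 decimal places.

-0.065

At P_1 = 9 and P_2 = 3: Q_1 = 625.5.
∂Q_1/∂P_2 = -1.5P_1 = -1.5(9) = -13.5000.
ε = (∂Q_1/∂P_2)(P_2/Q_1) = -13.5000 × (3/625.5) ≈ -0.065.
ε < 0: complements.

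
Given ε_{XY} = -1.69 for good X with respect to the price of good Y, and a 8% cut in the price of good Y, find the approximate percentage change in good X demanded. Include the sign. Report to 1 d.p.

%ΔQ ≈ ε × %ΔP of good Y = -1.69 × (-8%) = 13.5%.

13.5%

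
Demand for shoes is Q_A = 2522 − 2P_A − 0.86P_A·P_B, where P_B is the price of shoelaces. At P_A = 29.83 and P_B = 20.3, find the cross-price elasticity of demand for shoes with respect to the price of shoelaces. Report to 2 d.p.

At P_A = 29.83 and P_B = 20.3: Q_A = 1941.568.
∂Q_A/∂P_B = -0.86P_A = -0.86(29.83) = -25.6538.
ε = (∂Q_A/∂P_B)(P_B/Q_A) = -25.6538 × (20.3/1941.568) ≈ -0.27.

-0.27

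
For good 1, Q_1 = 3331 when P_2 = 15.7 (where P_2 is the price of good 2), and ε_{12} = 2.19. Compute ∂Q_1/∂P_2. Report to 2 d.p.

ε = (∂Q_1/∂P_2)·(P_2/Q_1) ⇒ ∂Q_1/∂P_2 = ε·Q_1/P_2 = 2.19 × 3331/15.7 ≈ 464.64.

464.64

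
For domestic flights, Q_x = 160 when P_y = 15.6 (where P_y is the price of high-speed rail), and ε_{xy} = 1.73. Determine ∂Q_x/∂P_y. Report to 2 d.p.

ε = (∂Q_x/∂P_y)·(P_y/Q_x) ⇒ ∂Q_x/∂P_y = ε·Q_x/P_y = 1.73 × 160/15.6 ≈ 17.74.

17.74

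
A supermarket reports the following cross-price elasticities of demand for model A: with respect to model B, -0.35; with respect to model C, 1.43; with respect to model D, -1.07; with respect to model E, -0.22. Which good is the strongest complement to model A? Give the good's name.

model D

Complements have ε < 0. The most negative value is -1.07 (model D).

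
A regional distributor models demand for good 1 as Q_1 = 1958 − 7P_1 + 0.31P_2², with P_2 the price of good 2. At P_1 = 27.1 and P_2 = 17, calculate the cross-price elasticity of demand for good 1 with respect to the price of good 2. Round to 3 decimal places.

At P_1 = 27.1 and P_2 = 17: Q_1 = 1857.89.
∂Q_1/∂P_2 = 0.62P_2 = 0.62(17) = 10.5400.
ε = (∂Q_1/∂P_2)(P_2/Q_1) = 10.5400 × (17/1857.89) ≈ 0.096.

0.096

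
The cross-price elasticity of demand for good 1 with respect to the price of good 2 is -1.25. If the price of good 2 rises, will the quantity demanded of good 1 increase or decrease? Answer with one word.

decrease

ε < 0 and the price of good 2 rises, so the quantity of good 1 moves in the opposite direction: it decreases.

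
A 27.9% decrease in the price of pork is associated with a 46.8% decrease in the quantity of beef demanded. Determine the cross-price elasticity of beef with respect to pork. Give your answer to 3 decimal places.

1.677

ε = (%ΔQ of beef) / (%ΔP of pork) = (-46.8%) / (-27.9%) ≈ 1.677.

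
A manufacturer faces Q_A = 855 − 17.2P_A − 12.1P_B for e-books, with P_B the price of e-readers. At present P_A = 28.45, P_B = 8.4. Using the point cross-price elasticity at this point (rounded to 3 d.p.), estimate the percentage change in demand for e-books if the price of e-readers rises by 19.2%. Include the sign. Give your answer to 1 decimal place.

-7.4%

At P_A = 28.45, P_B = 8.4: Q_A = 264.02.
∂Q_A/∂P_B = -12.1.
ε = (∂Q_A/∂P_B)(P_B/Q_A) = -12.1000 × 8.4/264.02 ≈ -0.385.
%ΔQ_A ≈ ε × %ΔP_B = -0.385 × (19.2%) = -7.4%.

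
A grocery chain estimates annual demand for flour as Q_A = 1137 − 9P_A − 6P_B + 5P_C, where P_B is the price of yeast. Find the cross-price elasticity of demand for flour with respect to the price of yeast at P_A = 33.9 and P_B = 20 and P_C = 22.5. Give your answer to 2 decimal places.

At P_A = 33.9 and P_B = 20 and P_C = 22.5: Q_A = 824.4.
∂Q_A/∂P_B = -6.
ε = (∂Q_A/∂P_B)(P_B/Q_A) = -6 × (20/824.4) ≈ -0.15.
Since ε < 0, flour and yeast are complements.

-0.15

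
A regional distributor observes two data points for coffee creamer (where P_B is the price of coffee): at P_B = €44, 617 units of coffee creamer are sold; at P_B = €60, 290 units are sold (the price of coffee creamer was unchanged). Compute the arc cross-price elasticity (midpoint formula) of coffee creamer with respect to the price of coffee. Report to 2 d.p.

ΔQ_A = 290 − 617 = -327; ΔP_B = 60 − 44 = 16.
Midpoints: Q̄_A = 453.5, P̄_B = 52.00.
ε = (ΔQ_A/Q̄_A)/(ΔP_B/P̄_B) = (-327/453.5)/(16/52.00) ≈ -2.34.

-2.34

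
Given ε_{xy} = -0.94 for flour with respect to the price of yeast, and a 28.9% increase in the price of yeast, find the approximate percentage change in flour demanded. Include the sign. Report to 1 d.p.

-27.2%

%ΔQ ≈ ε × %ΔP of yeast = -0.94 × (28.9%) = -27.2%.
Demand for flour falls by about 27.2%.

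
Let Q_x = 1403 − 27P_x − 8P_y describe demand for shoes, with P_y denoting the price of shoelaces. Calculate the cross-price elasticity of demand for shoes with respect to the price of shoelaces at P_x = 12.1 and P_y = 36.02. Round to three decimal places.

-0.366

At P_x = 12.1 and P_y = 36.02: Q_x = 788.14.
∂Q_x/∂P_y = -8.
ε = (∂Q_x/∂P_y)(P_y/Q_x) = -8 × (36.02/788.14) ≈ -0.366.
Since ε < 0, shoes and shoelaces are complements.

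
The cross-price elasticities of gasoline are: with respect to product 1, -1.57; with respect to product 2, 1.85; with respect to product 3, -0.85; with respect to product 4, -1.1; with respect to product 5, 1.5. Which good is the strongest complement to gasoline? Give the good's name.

Complements have ε < 0. The most negative value is -1.57 (product 1).

product 1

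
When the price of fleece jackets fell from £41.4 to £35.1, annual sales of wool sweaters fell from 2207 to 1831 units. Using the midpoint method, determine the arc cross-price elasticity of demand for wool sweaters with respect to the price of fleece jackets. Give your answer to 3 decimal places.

ΔQ_A = 1831 − 2207 = -376; ΔP_B = 35.1 − 41.4 = -6.3.
Midpoints: Q̄_A = 2019.0, P̄_B = 38.25.
ε = (ΔQ_A/Q̄_A)/(ΔP_B/P̄_B) = (-376/2019.0)/(-6.3/38.25) ≈ 1.131.
ε > 0: wool sweaters and fleece jackets are substitutes.

1.131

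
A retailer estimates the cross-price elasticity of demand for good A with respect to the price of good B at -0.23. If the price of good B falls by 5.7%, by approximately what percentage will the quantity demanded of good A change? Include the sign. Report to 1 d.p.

1.3%

%ΔQ ≈ ε × %ΔP of good B = -0.23 × (-5.7%) = 1.3%.
Demand for good A rises by about 1.3%.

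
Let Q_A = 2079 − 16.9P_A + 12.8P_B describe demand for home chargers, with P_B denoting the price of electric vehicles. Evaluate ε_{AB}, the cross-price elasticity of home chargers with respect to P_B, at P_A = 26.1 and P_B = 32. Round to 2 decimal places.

At P_A = 26.1 and P_B = 32: Q_A = 2047.51.
∂Q_A/∂P_B = 12.8.
ε = (∂Q_A/∂P_B)(P_B/Q_A) = 12.8 × (32/2047.51) ≈ 0.20.

0.20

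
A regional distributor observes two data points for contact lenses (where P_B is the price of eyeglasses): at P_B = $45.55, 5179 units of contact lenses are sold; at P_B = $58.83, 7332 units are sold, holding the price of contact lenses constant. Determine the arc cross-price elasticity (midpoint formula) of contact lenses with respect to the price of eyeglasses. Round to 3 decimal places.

1.353

ΔQ_A = 7332 − 5179 = 2153; ΔP_B = 58.83 − 45.55 = 13.28.
Midpoints: Q̄_A = 6255.5, P̄_B = 52.19.
ε = (ΔQ_A/Q̄_A)/(ΔP_B/P̄_B) = (2153/6255.5)/(13.28/52.19) ≈ 1.353.
ε > 0: contact lenses and eyeglasses are substitutes.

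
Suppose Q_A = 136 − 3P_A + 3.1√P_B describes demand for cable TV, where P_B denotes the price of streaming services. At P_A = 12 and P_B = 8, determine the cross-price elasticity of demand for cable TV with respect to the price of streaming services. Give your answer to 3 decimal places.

0.040

At P_A = 12 and P_B = 8: Q_A = 108.768.
∂Q_A/∂P_B = 3.1/(2√P_B) = 3.1/(2√8) = 0.5480.
ε = (∂Q_A/∂P_B)(P_B/Q_A) = 0.5480 × (8/108.768) ≈ 0.040.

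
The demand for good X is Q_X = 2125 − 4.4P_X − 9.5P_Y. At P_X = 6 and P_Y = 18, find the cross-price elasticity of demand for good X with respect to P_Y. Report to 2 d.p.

At P_X = 6 and P_Y = 18: Q_X = 1927.6.
∂Q_X/∂P_Y = -9.5.
ε = (∂Q_X/∂P_Y)(P_Y/Q_X) = -9.5 × (18/1927.6) ≈ -0.09.

-0.09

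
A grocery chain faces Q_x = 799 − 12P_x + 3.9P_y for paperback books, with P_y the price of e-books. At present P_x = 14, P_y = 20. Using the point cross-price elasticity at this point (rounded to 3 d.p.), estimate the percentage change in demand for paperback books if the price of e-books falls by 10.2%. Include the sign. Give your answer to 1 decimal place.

-1.1%

At P_x = 14, P_y = 20: Q_x = 709.
∂Q_x/∂P_y = 3.9.
ε = (∂Q_x/∂P_y)(P_y/Q_x) = 3.9000 × 20/709 ≈ 0.110.
%ΔQ_x ≈ ε × %ΔP_y = 0.110 × (-10.2%) = -1.1%.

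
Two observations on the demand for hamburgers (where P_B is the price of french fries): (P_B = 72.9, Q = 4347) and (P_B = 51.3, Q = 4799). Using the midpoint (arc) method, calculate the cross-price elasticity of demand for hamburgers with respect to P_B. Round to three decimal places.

-0.284

ΔQ_A = 4799 − 4347 = 452; ΔP_B = 51.3 − 72.9 = -21.6.
Midpoints: Q̄_A = 4573.0, P̄_B = 62.10.
ε = (ΔQ_A/Q̄_A)/(ΔP_B/P̄_B) = (452/4573.0)/(-21.6/62.10) ≈ -0.284.
ε < 0: hamburgers and french fries are complements.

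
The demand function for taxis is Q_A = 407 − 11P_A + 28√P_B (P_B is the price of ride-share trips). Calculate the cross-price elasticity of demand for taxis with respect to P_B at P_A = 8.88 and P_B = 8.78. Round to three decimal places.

At P_A = 8.88 and P_B = 8.78: Q_A = 392.287.
∂Q_A/∂P_B = 28/(2√P_B) = 28/(2√8.78) = 4.7248.
ε = (∂Q_A/∂P_B)(P_B/Q_A) = 4.7248 × (8.78/392.287) ≈ 0.106.

0.106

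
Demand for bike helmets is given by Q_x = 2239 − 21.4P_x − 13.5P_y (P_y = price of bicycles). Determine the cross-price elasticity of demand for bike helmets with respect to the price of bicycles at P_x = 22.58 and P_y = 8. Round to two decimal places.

-0.07

At P_x = 22.58 and P_y = 8: Q_x = 1647.788.
∂Q_x/∂P_y = -13.5.
ε = (∂Q_x/∂P_y)(P_y/Q_x) = -13.5 × (8/1647.788) ≈ -0.07.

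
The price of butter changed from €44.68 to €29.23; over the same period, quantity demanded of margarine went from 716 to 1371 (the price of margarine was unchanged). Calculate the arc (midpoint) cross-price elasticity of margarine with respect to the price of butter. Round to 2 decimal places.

ΔQ_A = 1371 − 716 = 655; ΔP_B = 29.23 − 44.68 = -15.45.
Midpoints: Q̄_A = 1043.5, P̄_B = 36.95.
ε = (ΔQ_A/Q̄_A)/(ΔP_B/P̄_B) = (655/1043.5)/(-15.45/36.95) ≈ -1.50.

-1.50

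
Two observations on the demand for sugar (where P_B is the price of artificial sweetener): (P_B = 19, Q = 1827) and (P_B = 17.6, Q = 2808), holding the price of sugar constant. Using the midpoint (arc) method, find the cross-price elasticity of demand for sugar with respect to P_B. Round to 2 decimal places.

-5.53

ΔQ_A = 2808 − 1827 = 981; ΔP_B = 17.6 − 19 = -1.4.
Midpoints: Q̄_A = 2317.5, P̄_B = 18.30.
ε = (ΔQ_A/Q̄_A)/(ΔP_B/P̄_B) = (981/2317.5)/(-1.4/18.30) ≈ -5.53.
ε < 0: sugar and artificial sweetener are complements.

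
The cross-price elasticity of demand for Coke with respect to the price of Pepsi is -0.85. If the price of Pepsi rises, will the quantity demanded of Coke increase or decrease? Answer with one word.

ε < 0 and the price of Pepsi rises, so the quantity of Coke moves in the opposite direction: it decreases.

decrease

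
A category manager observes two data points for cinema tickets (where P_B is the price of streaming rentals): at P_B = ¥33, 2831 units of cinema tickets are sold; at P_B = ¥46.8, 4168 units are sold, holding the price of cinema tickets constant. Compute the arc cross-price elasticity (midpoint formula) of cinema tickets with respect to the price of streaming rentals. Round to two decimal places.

1.10

ΔQ_A = 4168 − 2831 = 1337; ΔP_B = 46.8 − 33 = 13.8.
Midpoints: Q̄_A = 3499.5, P̄_B = 39.90.
ε = (ΔQ_A/Q̄_A)/(ΔP_B/P̄_B) = (1337/3499.5)/(13.8/39.90) ≈ 1.10.
ε > 0: cinema tickets and streaming rentals are substitutes.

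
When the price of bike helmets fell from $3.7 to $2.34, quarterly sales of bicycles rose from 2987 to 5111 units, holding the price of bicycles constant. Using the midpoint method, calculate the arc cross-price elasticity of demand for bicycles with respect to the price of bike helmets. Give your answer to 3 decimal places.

-1.165

ΔQ_A = 5111 − 2987 = 2124; ΔP_B = 2.34 − 3.7 = -1.36.
Midpoints: Q̄_A = 4049.0, P̄_B = 3.02.
ε = (ΔQ_A/Q̄_A)/(ΔP_B/P̄_B) = (2124/4049.0)/(-1.36/3.02) ≈ -1.165.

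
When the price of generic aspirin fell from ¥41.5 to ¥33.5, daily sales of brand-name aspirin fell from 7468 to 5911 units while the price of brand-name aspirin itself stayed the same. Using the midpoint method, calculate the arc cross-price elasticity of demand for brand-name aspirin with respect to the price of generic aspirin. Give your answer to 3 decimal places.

1.091

ΔQ_A = 5911 − 7468 = -1557; ΔP_B = 33.5 − 41.5 = -8.
Midpoints: Q̄_A = 6689.5, P̄_B = 37.50.
ε = (ΔQ_A/Q̄_A)/(ΔP_B/P̄_B) = (-1557/6689.5)/(-8/37.50) ≈ 1.091.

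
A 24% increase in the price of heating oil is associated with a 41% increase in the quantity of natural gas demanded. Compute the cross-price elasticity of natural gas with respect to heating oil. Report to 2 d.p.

1.71

ε = (%ΔQ of natural gas) / (%ΔP of heating oil) = (41%) / (24%) ≈ 1.71.
Positive cross-price elasticity: substitutes.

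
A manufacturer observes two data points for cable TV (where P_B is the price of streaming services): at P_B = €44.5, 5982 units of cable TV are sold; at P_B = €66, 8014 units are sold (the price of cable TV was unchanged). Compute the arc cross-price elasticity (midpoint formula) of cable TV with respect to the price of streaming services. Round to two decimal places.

ΔQ_A = 8014 − 5982 = 2032; ΔP_B = 66 − 44.5 = 21.5.
Midpoints: Q̄_A = 6998.0, P̄_B = 55.25.
ε = (ΔQ_A/Q̄_A)/(ΔP_B/P̄_B) = (2032/6998.0)/(21.5/55.25) ≈ 0.75.

0.75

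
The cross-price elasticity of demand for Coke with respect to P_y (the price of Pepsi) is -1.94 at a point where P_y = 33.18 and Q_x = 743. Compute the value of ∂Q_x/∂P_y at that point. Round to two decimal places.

-43.44

ε = (∂Q_x/∂P_y)·(P_y/Q_x) ⇒ ∂Q_x/∂P_y = ε·Q_x/P_y = -1.94 × 743/33.18 ≈ -43.44.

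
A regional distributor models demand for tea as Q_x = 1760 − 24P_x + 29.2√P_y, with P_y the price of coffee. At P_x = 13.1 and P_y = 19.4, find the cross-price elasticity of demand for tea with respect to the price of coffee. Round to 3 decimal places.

0.041

At P_x = 13.1 and P_y = 19.4: Q_x = 1574.213.
∂Q_x/∂P_y = 29.2/(2√P_y) = 29.2/(2√19.4) = 3.3148.
ε = (∂Q_x/∂P_y)(P_y/Q_x) = 3.3148 × (19.4/1574.213) ≈ 0.041.
ε > 0: substitutes.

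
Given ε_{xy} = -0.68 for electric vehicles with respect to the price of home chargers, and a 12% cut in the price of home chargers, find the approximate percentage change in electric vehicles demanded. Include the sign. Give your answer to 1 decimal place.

8.2%

%ΔQ ≈ ε × %ΔP of home chargers = -0.68 × (-12%) = 8.2%.
Demand for electric vehicles rises by about 8.2%.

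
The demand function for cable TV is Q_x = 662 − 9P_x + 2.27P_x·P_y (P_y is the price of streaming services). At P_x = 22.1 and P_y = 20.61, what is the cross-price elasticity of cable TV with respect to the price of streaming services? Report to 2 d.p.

0.69

At P_x = 22.1 and P_y = 20.61: Q_x = 1497.042.
∂Q_x/∂P_y = 2.27P_x = 2.27(22.1) = 50.1670.
ε = (∂Q_x/∂P_y)(P_y/Q_x) = 50.1670 × (20.61/1497.042) ≈ 0.69.
ε > 0: substitutes.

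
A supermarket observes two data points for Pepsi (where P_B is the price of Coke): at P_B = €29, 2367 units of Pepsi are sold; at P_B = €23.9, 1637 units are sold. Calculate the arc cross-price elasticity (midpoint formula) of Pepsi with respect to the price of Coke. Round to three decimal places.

1.891

ΔQ_A = 1637 − 2367 = -730; ΔP_B = 23.9 − 29 = -5.1.
Midpoints: Q̄_A = 2002.0, P̄_B = 26.45.
ε = (ΔQ_A/Q̄_A)/(ΔP_B/P̄_B) = (-730/2002.0)/(-5.1/26.45) ≈ 1.891.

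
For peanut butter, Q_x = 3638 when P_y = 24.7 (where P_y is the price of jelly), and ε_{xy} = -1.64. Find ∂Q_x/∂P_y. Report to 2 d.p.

-241.55

ε = (∂Q_x/∂P_y)·(P_y/Q_x) ⇒ ∂Q_x/∂P_y = ε·Q_x/P_y = -1.64 × 3638/24.7 ≈ -241.55.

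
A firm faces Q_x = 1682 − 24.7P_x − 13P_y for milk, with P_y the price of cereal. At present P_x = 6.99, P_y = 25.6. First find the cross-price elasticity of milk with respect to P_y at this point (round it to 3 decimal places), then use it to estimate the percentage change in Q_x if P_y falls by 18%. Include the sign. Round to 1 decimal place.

5.1%

At P_x = 6.99, P_y = 25.6: Q_x = 1176.547.
∂Q_x/∂P_y = -13.
ε = (∂Q_x/∂P_y)(P_y/Q_x) = -13.0000 × 25.6/1176.547 ≈ -0.283.
%ΔQ_x ≈ ε × %ΔP_y = -0.283 × (-18%) = 5.1%.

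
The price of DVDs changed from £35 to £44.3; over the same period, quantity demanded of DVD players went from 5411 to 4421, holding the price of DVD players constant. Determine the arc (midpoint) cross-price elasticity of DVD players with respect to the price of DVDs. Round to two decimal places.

-0.86

ΔQ_A = 4421 − 5411 = -990; ΔP_B = 44.3 − 35 = 9.3.
Midpoints: Q̄_A = 4916.0, P̄_B = 39.65.
ε = (ΔQ_A/Q̄_A)/(ΔP_B/P̄_B) = (-990/4916.0)/(9.3/39.65) ≈ -0.86.
ε < 0: DVD players and DVDs are complements.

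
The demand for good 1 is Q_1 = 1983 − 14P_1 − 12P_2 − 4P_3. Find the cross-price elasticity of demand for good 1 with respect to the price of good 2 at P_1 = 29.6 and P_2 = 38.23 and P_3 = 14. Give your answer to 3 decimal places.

-0.435

At P_1 = 29.6 and P_2 = 38.23 and P_3 = 14: Q_1 = 1053.84.
∂Q_1/∂P_2 = -12.
ε = (∂Q_1/∂P_2)(P_2/Q_1) = -12 × (38.23/1053.84) ≈ -0.435.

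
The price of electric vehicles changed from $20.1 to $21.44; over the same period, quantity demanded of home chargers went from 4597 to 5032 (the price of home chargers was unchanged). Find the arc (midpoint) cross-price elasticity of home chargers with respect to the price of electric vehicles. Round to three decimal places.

ΔQ_A = 5032 − 4597 = 435; ΔP_B = 21.44 − 20.1 = 1.34.
Midpoints: Q̄_A = 4814.5, P̄_B = 20.77.
ε = (ΔQ_A/Q̄_A)/(ΔP_B/P̄_B) = (435/4814.5)/(1.34/20.77) ≈ 1.400.

1.400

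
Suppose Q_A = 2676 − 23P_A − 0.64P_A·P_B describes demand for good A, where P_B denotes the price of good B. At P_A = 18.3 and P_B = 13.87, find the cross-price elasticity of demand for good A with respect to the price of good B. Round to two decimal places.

At P_A = 18.3 and P_B = 13.87: Q_A = 2092.655.
∂Q_A/∂P_B = -0.64P_A = -0.64(18.3) = -11.7120.
ε = (∂Q_A/∂P_B)(P_B/Q_A) = -11.7120 × (13.87/2092.655) ≈ -0.08.

-0.08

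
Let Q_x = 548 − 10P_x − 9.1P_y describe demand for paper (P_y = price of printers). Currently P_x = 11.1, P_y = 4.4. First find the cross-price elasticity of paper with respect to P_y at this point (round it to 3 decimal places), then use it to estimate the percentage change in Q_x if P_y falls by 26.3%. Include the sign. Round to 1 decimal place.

At P_x = 11.1, P_y = 4.4: Q_x = 396.96.
∂Q_x/∂P_y = -9.1.
ε = (∂Q_x/∂P_y)(P_y/Q_x) = -9.1000 × 4.4/396.96 ≈ -0.101.
%ΔQ_x ≈ ε × %ΔP_y = -0.101 × (-26.3%) = 2.7%.

2.7%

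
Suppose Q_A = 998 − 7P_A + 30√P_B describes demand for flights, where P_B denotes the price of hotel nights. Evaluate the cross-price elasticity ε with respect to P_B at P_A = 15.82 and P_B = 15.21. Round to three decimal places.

0.058

At P_A = 15.82 and P_B = 15.21: Q_A = 1004.26.
∂Q_A/∂P_B = 30/(2√P_B) = 30/(2√15.21) = 3.8462.
ε = (∂Q_A/∂P_B)(P_B/Q_A) = 3.8462 × (15.21/1004.26) ≈ 0.058.
ε > 0: substitutes.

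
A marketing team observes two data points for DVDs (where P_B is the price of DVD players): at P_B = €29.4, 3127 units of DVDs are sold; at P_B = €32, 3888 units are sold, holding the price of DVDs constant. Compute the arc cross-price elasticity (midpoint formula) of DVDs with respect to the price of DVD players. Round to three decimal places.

ΔQ_A = 3888 − 3127 = 761; ΔP_B = 32 − 29.4 = 2.6.
Midpoints: Q̄_A = 3507.5, P̄_B = 30.70.
ε = (ΔQ_A/Q̄_A)/(ΔP_B/P̄_B) = (761/3507.5)/(2.6/30.70) ≈ 2.562.
ε > 0: DVDs and DVD players are substitutes.

2.562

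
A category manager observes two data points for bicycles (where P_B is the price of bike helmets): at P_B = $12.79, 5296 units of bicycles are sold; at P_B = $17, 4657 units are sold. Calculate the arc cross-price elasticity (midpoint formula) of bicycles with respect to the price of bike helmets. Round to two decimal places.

ΔQ_A = 4657 − 5296 = -639; ΔP_B = 17 − 12.79 = 4.21.
Midpoints: Q̄_A = 4976.5, P̄_B = 14.89.
ε = (ΔQ_A/Q̄_A)/(ΔP_B/P̄_B) = (-639/4976.5)/(4.21/14.89) ≈ -0.45.

-0.45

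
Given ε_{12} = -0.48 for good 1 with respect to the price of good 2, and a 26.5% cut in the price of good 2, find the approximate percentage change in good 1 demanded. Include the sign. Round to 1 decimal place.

12.7%

%ΔQ ≈ ε × %ΔP of good 2 = -0.48 × (-26.5%) = 12.7%.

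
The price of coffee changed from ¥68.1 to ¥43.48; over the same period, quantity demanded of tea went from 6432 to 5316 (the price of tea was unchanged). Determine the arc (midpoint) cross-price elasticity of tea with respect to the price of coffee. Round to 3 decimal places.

0.431

ΔQ_A = 5316 − 6432 = -1116; ΔP_B = 43.48 − 68.1 = -24.62.
Midpoints: Q̄_A = 5874.0, P̄_B = 55.79.
ε = (ΔQ_A/Q̄_A)/(ΔP_B/P̄_B) = (-1116/5874.0)/(-24.62/55.79) ≈ 0.431.
ε > 0: tea and coffee are substitutes.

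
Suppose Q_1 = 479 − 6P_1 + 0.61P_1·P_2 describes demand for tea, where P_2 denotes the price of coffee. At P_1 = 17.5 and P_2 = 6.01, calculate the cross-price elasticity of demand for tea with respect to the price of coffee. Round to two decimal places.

0.15

At P_1 = 17.5 and P_2 = 6.01: Q_1 = 438.157.
∂Q_1/∂P_2 = 0.61P_1 = 0.61(17.5) = 10.6750.
ε = (∂Q_1/∂P_2)(P_2/Q_1) = 10.6750 × (6.01/438.157) ≈ 0.15.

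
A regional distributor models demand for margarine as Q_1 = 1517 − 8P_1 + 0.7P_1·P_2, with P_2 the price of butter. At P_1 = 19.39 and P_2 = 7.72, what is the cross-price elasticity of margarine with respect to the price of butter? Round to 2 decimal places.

At P_1 = 19.39 and P_2 = 7.72: Q_1 = 1466.664.
∂Q_1/∂P_2 = 0.7P_1 = 0.7(19.39) = 13.5730.
ε = (∂Q_1/∂P_2)(P_2/Q_1) = 13.5730 × (7.72/1466.664) ≈ 0.07.
ε > 0: substitutes.

0.07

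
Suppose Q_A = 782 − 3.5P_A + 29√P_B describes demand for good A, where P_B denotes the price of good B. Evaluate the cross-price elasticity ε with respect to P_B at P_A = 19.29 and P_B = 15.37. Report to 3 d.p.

0.069

At P_A = 19.29 and P_B = 15.37: Q_A = 828.178.
∂Q_A/∂P_B = 29/(2√P_B) = 29/(2√15.37) = 3.6985.
ε = (∂Q_A/∂P_B)(P_B/Q_A) = 3.6985 × (15.37/828.178) ≈ 0.069.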